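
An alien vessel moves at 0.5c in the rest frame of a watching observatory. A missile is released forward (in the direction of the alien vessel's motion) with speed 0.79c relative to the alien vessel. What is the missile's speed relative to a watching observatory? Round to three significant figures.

0.925c

Relativistic velocity addition: u = (u' + v)/(1 + u'v/c²), with u' = 0.79c and v = 0.5c.
Numerator: 0.79 + 0.5 = 1.29. Denominator: 1 + (0.79)(0.5) = 1.395.
u = 1.29/1.395 = 0.92473, so the speed is 0.925c.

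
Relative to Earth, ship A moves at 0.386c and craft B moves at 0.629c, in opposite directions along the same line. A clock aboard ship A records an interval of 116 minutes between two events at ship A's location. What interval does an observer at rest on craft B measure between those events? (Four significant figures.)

Speed of ship A in craft B's frame: u = (v_A + v_B)/(1 + v_A v_B/c²) = (0.386 + 0.629)/(1 + 0.386×0.629) = 1.015/1.242794 = 0.81671; |u| = 0.81671c.
At |u| = 0.81671c, γ = (1 − 0.667015)^(−1/2) = 1.733.
Ship A's interval is proper; time dilation gives Δt_B = γΔτ = 1.733 × 116 minutes = 201.0 minutes.

201.0 minutes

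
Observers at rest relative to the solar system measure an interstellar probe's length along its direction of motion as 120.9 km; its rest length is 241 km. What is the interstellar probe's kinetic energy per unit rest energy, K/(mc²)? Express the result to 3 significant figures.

0.993

Length contraction gives γ = L₀/L = 241/120.9 = 1.99338.
K/(mc²) = γ − 1 = 1.99338 − 1 = 0.993.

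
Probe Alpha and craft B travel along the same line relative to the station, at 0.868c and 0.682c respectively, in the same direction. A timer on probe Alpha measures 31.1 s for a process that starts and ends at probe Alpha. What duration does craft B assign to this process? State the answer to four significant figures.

34.94 s

The velocity of probe Alpha relative to craft B is (0.868 − 0.682)c / (1 − 0.868×0.682) = 0.45586c; relative speed 0.45586c.
At |u| = 0.45586c, γ = (1 − 0.207808)^(−1/2) = 1.1235.
The clock on probe Alpha records proper time, so craft B measures Δt = γΔτ = 1.1235 × 31.1 = 34.94 s.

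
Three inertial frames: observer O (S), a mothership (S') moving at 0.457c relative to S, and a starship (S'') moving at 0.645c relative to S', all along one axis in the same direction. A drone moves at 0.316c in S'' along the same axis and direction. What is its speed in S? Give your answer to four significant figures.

Compose velocities in two stages. Stage 1 (into S'): u₁ = (0.316+0.645)/(1+0.316×0.645) = 0.79829.
Stage 2 (into S): u = (0.79829+0.457)/(1+0.79829×0.457) = 0.91975, so the speed is 0.9197c.

0.9197c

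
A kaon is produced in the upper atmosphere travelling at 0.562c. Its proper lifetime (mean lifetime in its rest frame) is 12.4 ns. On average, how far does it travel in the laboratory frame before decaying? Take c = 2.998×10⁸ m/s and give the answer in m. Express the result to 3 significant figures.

With β = 0.562, γ = 1/√(1 − 0.562²) = 1/√0.684156 = 1.209.
Lab-frame lifetime: Δt = γτ = 1.209 × 12.4 ns = 14.992 ns.
Distance: d = vΔt = 0.562 × 2.998×10⁸ m/s × 1.4992×10^-8 s = 2.53 m.

2.53 m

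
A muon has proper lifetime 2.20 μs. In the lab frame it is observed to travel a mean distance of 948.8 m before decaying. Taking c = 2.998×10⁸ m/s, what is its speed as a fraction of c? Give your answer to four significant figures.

d = βγcτ ⇒ βγ = d/(cτ) = 948.8 m / (659.56 m) = 1.4385.
β = (βγ)/√(1+(βγ)²) = 1.4385/√3.06928 = 0.8211.

0.8211c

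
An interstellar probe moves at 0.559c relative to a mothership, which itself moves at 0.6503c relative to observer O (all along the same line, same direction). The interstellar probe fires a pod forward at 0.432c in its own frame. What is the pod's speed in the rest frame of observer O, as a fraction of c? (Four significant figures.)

0.9536c

Apply u = (u'+v)/(1+u'v) twice. Pod in the mothership frame: (0.432+0.559)/(1+0.432·0.559) = 0.991/1.241488 = 0.79824c.
That velocity, transformed to the rest frame of observer O: (0.79824+0.6503)/(1+0.79824·0.6503) = 1.44854/1.519095472 = 0.95355c.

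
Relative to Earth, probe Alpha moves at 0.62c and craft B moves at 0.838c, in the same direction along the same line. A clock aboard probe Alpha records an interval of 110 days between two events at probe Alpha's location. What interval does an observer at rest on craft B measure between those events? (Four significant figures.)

123.4 days

Transform probe Alpha's velocity into craft B's frame: (0.62 − 0.838)/(1 − 0.62·0.838) = −0.218/0.48044, so the relative speed is 0.45375c.
γ for this relative speed: γ = 1/√(1 − 0.205889) = 1.1222.
Probe Alpha's interval is proper; time dilation gives Δt_B = γΔτ = 1.1222 × 110 days = 123.4 days.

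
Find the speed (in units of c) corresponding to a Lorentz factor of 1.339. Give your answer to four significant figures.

β = √(1 − 1/γ²) = √(1 − 1/1.792921) = √0.442251 = 0.6650.

0.6650c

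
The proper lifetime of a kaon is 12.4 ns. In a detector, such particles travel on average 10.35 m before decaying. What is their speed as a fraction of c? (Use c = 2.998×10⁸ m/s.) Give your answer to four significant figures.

0.9411c

d = βγcτ ⇒ βγ = d/(cτ) = 10.35 m / (3.71752 m) = 2.7841.
β = (βγ)/√(1+(βγ)²) = 2.7841/√8.75121 = 0.9411.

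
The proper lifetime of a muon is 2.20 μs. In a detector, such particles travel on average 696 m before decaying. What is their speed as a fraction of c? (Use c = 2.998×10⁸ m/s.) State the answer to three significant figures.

0.726c

Let x = d/(cτ) = 696.0 m / (2.998×10⁸ m/s × 2.200×10^-6 s) = 1.0552. Since d = βγcτ, x = βγ = β/√(1−β²).
Solving: β² = x²/(1+x²) = 1.11345/2.11345 = 0.52684, so β = 0.726.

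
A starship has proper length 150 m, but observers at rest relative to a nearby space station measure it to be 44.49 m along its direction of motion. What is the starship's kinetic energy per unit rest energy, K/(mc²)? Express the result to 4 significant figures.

From L = L₀/γ: γ = 150/44.49 = 3.37154.
Since K = (γ−1)mc², K/(mc²) = 3.37154 − 1 = 2.372.

2.372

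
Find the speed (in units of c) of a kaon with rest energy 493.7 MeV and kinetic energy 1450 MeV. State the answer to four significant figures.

0.9672c

γ = 1 + K/(mc²) = 1 + 1450/493.7 = 3.937.
β = √(1 − 1/γ²) = √(1 − 0.0645163) = √0.9354837 = 0.9672.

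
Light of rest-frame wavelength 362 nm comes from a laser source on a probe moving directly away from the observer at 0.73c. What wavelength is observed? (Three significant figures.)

916 nm

Relativistic Doppler for wavelength: λ_obs = λ_src · √((1+β)/(1−β)).
With β = 0.73: factor = √(1.73/0.27) = 2.5313.
λ_obs = 362 × 2.5313 = 916 nm.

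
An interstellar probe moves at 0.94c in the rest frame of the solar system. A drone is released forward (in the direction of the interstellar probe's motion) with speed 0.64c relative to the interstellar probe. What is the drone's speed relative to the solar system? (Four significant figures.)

0.9865c

In units of c, u = (u' + v)/(1 + u'v) with u' = 0.64 and v = 0.94.
Numerator: 0.64 + 0.94 = 1.58. Denominator: 1 + (0.64)(0.94) = 1.6016.
u = 1.58/1.6016 = 0.98651, so the speed is 0.9865c.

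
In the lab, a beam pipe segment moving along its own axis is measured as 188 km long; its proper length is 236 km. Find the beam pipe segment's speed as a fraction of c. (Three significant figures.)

Length contraction gives γ = L₀/L = 236/188 = 1.2553.
β = √(1 − 1/γ²) = √0.365393 = 0.604.

0.604c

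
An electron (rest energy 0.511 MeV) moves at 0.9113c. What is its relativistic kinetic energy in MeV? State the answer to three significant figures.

With β = 0.9113, γ = 1/√(1 − 0.9113²) = 1/√0.16953231 = 2.4287.
Kinetic energy: K = (γ − 1)mc² = (2.4287 − 1) × 0.511 MeV = 1.4287 × 0.511 = 0.730 MeV.

0.730 MeV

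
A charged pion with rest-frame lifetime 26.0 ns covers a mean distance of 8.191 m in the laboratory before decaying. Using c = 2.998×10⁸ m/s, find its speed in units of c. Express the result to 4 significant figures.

Lab distance = (lab lifetime)·v = γτ·βc, so βγ = d/(cτ) = 8.191/(2.998×10⁸ × 2.600×10^-8) = 1.0508.
With βγ = 1.0508: γ² = 1 + (βγ)² = 2.10418, and β = (βγ)/γ = 1.0508/1.45058 = 0.7244.

0.7244c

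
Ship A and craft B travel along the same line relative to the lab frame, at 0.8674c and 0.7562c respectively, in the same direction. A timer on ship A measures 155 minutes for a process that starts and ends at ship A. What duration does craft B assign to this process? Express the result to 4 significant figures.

163.8 minutes

The velocity of ship A relative to craft B is (0.8674 − 0.7562)c / (1 − 0.8674×0.7562) = 0.32319c; relative speed 0.32319c.
At |u| = 0.32319c, γ = (1 − 0.104452)^(−1/2) = 1.0567.
The clock on ship A records proper time, so craft B measures Δt = γΔτ = 1.0567 × 155 = 163.8 minutes.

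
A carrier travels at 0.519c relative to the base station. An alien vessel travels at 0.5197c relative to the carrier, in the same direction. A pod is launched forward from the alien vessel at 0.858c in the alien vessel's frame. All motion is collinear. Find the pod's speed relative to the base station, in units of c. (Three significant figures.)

0.985c

Apply u = (u'+v)/(1+u'v) twice. Pod in the carrier frame: (0.858+0.5197)/(1+0.858·0.5197) = 1.3777/1.4459026 = 0.95283c.
That velocity, transformed to the rest frame of the base station: (0.95283+0.519)/(1+0.95283·0.519) = 1.47183/1.49451877 = 0.98482c.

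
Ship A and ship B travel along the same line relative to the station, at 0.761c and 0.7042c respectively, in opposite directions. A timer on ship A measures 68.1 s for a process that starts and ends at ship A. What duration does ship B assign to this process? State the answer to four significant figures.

227.1 s

Speed of ship A in ship B's frame: u = (v_A + v_B)/(1 + v_A v_B/c²) = (0.761 + 0.7042)/(1 + 0.761×0.7042) = 1.4652/1.5358962 = 0.95397; |u| = 0.95397c.
γ for this relative speed: γ = 1/√(1 − 0.910059) = 3.3344.
Ship A's interval is proper; time dilation gives Δt_B = γΔτ = 3.3344 × 68.1 s = 227.1 s.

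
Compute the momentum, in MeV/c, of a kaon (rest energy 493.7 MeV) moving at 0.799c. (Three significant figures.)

β² = 0.638401, so γ = 1/√0.361599 = 1.663.
Momentum: p = γβ·mc = 1.663 × 0.799 × 493.7 MeV/c = 656 MeV/c.

656 MeV/c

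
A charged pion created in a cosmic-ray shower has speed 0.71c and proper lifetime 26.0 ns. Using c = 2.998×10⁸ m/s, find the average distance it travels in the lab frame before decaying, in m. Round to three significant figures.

β² = 0.5041, so γ = 1/√0.4959 = 1.42.
Lab-frame lifetime: Δt = γτ = 1.42 × 26.0 ns = 36.92 ns.
Distance: d = vΔt = 0.71 × 2.998×10⁸ m/s × 3.6920×10^-8 s = 7.86 m.

7.86 m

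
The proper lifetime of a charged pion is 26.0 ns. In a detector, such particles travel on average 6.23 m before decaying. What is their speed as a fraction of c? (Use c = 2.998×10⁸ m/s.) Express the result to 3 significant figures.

0.624c

Lab distance = (lab lifetime)·v = γτ·βc, so βγ = d/(cτ) = 6.230/(2.998×10⁸ × 2.600×10^-8) = 0.79925.
With βγ = 0.79925: γ² = 1 + (βγ)² = 1.638801, and β = (βγ)/γ = 0.79925/1.28016 = 0.624.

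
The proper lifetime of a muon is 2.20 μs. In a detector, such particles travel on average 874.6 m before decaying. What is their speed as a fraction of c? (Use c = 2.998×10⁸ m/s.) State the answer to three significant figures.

0.798c

d = βγcτ ⇒ βγ = d/(cτ) = 874.6 m / (659.56 m) = 1.326.
β = (βγ)/√(1+(βγ)²) = 1.326/√2.75828 = 0.798.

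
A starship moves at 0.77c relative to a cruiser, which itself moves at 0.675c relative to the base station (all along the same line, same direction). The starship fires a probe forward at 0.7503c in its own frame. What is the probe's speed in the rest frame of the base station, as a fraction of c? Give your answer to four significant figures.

0.9928c

Compose velocities in two stages. Stage 1 (into S'): u₁ = (0.7503+0.77)/(1+0.7503×0.77) = 0.9636.
Stage 2 (into S): u = (0.9636+0.675)/(1+0.9636×0.675) = 0.99283, so the speed is 0.9928c.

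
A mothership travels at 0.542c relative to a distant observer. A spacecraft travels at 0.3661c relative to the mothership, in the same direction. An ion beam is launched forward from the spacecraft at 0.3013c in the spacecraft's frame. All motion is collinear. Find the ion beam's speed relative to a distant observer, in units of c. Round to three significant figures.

0.862c

Apply u = (u'+v)/(1+u'v) twice. Ion beam in the mothership frame: (0.3013+0.3661)/(1+0.3013·0.3661) = 0.6674/1.11030593 = 0.6011c.
That velocity, transformed to the rest frame of a distant observer: (0.6011+0.542)/(1+0.6011·0.542) = 1.1431/1.3257962 = 0.8622c.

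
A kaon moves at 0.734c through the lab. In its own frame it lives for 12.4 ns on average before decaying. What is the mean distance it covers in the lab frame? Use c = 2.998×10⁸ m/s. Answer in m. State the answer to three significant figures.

γ = 1/√(1 − β²) = 1/√(1 − 0.538756) = 1/√0.461244 = 1/0.679149 = 1.4724.
Lab-frame lifetime: Δt = γτ = 1.4724 × 12.4 ns = 18.258 ns.
Distance: d = vΔt = 0.734 × 2.998×10⁸ m/s × 1.8258×10^-8 s = 4.02 m.

4.02 m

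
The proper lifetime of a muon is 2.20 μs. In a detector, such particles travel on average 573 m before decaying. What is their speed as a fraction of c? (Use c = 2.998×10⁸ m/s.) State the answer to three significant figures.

Lab distance = (lab lifetime)·v = γτ·βc, so βγ = d/(cτ) = 573.0/(2.998×10⁸ × 2.200×10^-6) = 0.86876.
With βγ = 0.86876: γ² = 1 + (βγ)² = 1.754744, and β = (βγ)/γ = 0.86876/1.32467 = 0.656.

0.656c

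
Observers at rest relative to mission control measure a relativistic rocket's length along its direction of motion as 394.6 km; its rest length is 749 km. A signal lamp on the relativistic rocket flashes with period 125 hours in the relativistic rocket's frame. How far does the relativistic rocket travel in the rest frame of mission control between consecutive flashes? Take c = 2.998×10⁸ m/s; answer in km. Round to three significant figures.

Length contraction gives γ = L₀/L = 749/394.6 = 1.89812.
β = √(1 − 1/γ²) = 0.84997. Lab-frame period = γτ = 1.89812×125 hours = 237.27 hours. Distance = βc × γτ = 0.84997 × 2.998×10⁸ m/s × 854172 s = 2.1766×10^14 m = 2.18×10^11 km.

2.18×10^11 km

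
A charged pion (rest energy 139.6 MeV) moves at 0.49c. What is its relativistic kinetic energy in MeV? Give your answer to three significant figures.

20.5 MeV

Lorentz factor: γ = (1 − 0.2401)^(−1/2) = 1.14715.
Kinetic energy: K = (γ − 1)mc² = (1.14715 − 1) × 139.6 MeV = 0.14715 × 139.6 = 20.5 MeV.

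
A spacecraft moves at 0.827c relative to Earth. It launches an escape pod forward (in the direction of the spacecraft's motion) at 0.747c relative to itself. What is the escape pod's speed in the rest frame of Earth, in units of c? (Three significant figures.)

0.973c

In units of c, u = (u' + v)/(1 + u'v) with u' = 0.747 and v = 0.827.
Numerator: 0.747 + 0.827 = 1.574. Denominator: 1 + (0.747)(0.827) = 1.617769.
u = 1.574/1.617769 = 0.97294, so the speed is 0.973c.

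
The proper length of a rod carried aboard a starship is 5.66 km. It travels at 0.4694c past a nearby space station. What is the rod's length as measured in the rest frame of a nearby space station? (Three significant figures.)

5.00 km

With β = 0.4694, γ = 1/√(1 − 0.4694²) = 1/√0.77966364 = 1.1325.
Along the direction of motion the measured length is L₀/γ = 5.66/1.1325 = 5.00 km.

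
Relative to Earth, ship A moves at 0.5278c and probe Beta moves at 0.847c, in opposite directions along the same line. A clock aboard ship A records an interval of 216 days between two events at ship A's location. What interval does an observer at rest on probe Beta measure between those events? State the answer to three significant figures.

Speed of ship A in probe Beta's frame: u = (v_A + v_B)/(1 + v_A v_B/c²) = (0.5278 + 0.847)/(1 + 0.5278×0.847) = 1.3748/1.4470466 = 0.95007; |u| = 0.95007c.
γ for this relative speed: γ = 1/√(1 − 0.902633) = 3.2047.
The clock on ship A records proper time, so probe Beta measures Δt = γΔτ = 3.2047 × 216 = 692 days.

692 days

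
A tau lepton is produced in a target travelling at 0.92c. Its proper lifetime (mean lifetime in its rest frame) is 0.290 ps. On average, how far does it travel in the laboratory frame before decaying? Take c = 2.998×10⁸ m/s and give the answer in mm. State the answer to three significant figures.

0.204 mm

Lorentz factor: γ = (1 − 0.8464)^(−1/2) = 2.5516.
Lab-frame lifetime: Δt = γτ = 2.5516 × 0.290 ps = 0.73996 ps.
Distance: d = vΔt = 0.92 × 2.998×10⁸ m/s × 7.3996×10^-13 s = 2.04×10^-4 m = 0.204 mm.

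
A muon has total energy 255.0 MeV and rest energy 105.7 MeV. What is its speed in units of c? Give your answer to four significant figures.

Total energy E = γmc² gives γ = 255.0/105.7 = 2.4125.
Hence β = √(1 − 1/γ²) = √(1 − 0.171817) = √0.828183 = 0.9100.

0.9100c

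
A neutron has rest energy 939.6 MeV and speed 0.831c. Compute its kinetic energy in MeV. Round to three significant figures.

With β = 0.831, γ = 1/√(1 − 0.831²) = 1/√0.309439 = 1.79768.
Kinetic energy: K = (γ − 1)mc² = (1.79768 − 1) × 939.6 MeV = 0.79768 × 939.6 = 750 MeV.

750 MeV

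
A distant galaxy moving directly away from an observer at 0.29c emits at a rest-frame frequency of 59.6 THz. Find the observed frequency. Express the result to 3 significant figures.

44.2 THz

Relativistic Doppler (source moving away): f_obs = f_src · √((1−β)/(1+β)).
With β = 0.29: factor = √(0.71/1.29) = 0.74188.
f_obs = 59.6 × 0.74188 = 44.2 THz.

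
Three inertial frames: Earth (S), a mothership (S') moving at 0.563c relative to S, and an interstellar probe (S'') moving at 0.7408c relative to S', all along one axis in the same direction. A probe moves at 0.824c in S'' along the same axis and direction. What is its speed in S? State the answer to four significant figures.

0.9920c

Compose velocities in two stages. Stage 1 (into S'): u₁ = (0.824+0.7408)/(1+0.824×0.7408) = 0.97167.
Stage 2 (into S): u = (0.97167+0.563)/(1+0.97167×0.563) = 0.992, so the speed is 0.9920c.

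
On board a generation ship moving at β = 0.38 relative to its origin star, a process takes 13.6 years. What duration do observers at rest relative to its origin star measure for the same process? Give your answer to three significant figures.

14.7 years

γ = 1/√(1 − β²) = 1/√(1 − 0.1444) = 1/√0.8556 = 1/0.924986 = 1.0811.
Time dilation: Δt = γ·Δτ = 1.0811 × 13.6 = 14.7 years.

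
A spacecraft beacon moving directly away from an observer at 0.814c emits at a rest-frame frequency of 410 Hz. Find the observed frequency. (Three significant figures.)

131 Hz

Relativistic Doppler (source moving away): f_obs = f_src · √((1−β)/(1+β)).
With β = 0.814: factor = √(0.186/1.814) = 0.32021.
f_obs = 410 × 0.32021 = 131 Hz.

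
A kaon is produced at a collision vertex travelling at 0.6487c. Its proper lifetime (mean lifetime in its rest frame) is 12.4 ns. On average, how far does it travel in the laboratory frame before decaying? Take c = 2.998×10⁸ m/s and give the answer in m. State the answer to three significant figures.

3.17 m

γ = 1/√(1 − β²) = 1/√(1 − 0.42081169) = 1/√0.57918831 = 1/0.761044 = 1.314.
Lab-frame lifetime: Δt = γτ = 1.314 × 12.4 ns = 16.294 ns.
Distance: d = vΔt = 0.6487 × 2.998×10⁸ m/s × 1.6294×10^-8 s = 3.17 m.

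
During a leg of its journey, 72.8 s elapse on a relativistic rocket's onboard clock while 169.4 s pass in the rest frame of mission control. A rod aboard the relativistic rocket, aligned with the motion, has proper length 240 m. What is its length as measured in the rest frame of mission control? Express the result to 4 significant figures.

103.1 m

The time-dilation ratio gives γ = 169.4/72.8 = 2.32692.
The rod contracts by the same γ: 240 m / 2.32692 = 103.1 m.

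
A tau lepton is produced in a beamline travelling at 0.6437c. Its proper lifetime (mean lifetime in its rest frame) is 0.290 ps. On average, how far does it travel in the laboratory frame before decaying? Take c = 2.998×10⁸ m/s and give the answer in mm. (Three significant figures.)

γ = 1/√(1 − β²) = 1/√(1 − 0.41434969) = 1/√0.58565031 = 1/0.765278 = 1.3067.
Lab-frame lifetime: Δt = γτ = 1.3067 × 0.290 ps = 0.37894 ps.
Distance: d = vΔt = 0.6437 × 2.998×10⁸ m/s × 3.7894×10^-13 s = 7.31×10^-5 m = 0.0731 mm.

0.0731 mm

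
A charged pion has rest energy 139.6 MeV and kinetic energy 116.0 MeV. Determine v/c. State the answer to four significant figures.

γ = 1 + K/(mc²) = 1 + 116.0/139.6 = 1.8309.
β = √(1 − 1/γ²) = √(1 − 0.298312) = √0.701688 = 0.8377.

0.8377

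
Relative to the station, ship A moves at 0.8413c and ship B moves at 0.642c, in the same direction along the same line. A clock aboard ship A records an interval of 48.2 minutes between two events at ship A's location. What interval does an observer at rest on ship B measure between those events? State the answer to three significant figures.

Transform ship A's velocity into ship B's frame: (0.8413 − 0.642)/(1 − 0.8413·0.642) = 0.1993/0.4598854, so the relative speed is 0.43337c.
At |u| = 0.43337c, γ = (1 − 0.18781)^(−1/2) = 1.1096.
Ship A's interval is proper; time dilation gives Δt_B = γΔτ = 1.1096 × 48.2 minutes = 53.5 minutes.

53.5 minutes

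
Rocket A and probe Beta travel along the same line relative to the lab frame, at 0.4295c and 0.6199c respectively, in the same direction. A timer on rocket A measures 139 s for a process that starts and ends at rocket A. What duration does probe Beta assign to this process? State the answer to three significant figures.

144 s

Transform rocket A's velocity into probe Beta's frame: (0.4295 − 0.6199)/(1 − 0.4295·0.6199) = −0.1904/0.73375295, so the relative speed is 0.25949c.
γ for this relative speed: γ = 1/√(1 − 0.0673351) = 1.0355.
The clock on rocket A records proper time, so probe Beta measures Δt = γΔτ = 1.0355 × 139 = 144 s.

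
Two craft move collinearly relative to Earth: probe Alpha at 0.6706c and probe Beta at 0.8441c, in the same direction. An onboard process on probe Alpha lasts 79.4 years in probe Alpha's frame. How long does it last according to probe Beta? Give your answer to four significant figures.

86.63 years

Speed of probe Alpha in probe Beta's frame: u = (v_A − v_B)/(1 − v_A v_B/c²) = (0.6706 − 0.8441)/(1 − 0.6706×0.8441) = −0.1735/0.43394654 = −0.39982; |u| = 0.39982c.
γ for this relative speed: γ = 1/√(1 − 0.159856) = 1.091.
The clock on probe Alpha records proper time, so probe Beta measures Δt = γΔτ = 1.091 × 79.4 = 86.63 years.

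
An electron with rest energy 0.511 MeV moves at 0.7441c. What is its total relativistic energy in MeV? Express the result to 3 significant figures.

0.765 MeV

β² = 0.55368481, so γ = 1/√0.44631519 = 1.4969.
Total energy: E = γmc² = 1.4969 × 0.511 MeV = 0.765 MeV.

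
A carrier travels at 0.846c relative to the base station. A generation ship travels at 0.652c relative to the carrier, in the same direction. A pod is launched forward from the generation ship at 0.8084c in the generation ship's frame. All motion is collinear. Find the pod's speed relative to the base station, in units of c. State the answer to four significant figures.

Apply u = (u'+v)/(1+u'v) twice. Pod in the carrier frame: (0.8084+0.652)/(1+0.8084·0.652) = 1.4604/1.5270768 = 0.95634c.
That velocity, transformed to the rest frame of the base station: (0.95634+0.846)/(1+0.95634·0.846) = 1.80234/1.80906364 = 0.99628c.

0.9963c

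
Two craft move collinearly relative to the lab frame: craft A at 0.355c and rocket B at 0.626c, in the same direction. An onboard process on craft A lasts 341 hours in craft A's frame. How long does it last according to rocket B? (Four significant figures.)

The velocity of craft A relative to rocket B is (0.355 − 0.626)c / (1 − 0.355×0.626) = −0.34843c; relative speed 0.34843c.
γ for this relative speed: γ = 1/√(1 − 0.121403) = 1.0669.
The clock on craft A records proper time, so rocket B measures Δt = γΔτ = 1.0669 × 341 = 363.8 hours.

363.8 hours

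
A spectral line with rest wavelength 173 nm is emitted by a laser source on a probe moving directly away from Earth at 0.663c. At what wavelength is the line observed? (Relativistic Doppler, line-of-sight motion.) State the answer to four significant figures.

Relativistic Doppler for wavelength: λ_obs = λ_src · √((1+β)/(1−β)).
With β = 0.663: factor = √(1.663/0.337) = 2.2214.
λ_obs = 173 × 2.2214 = 384.3 nm.

384.3 nm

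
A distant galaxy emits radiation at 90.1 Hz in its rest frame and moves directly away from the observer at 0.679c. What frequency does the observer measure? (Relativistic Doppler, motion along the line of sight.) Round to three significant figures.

39.4 Hz

Relativistic Doppler (source moving away): f_obs = f_src · √((1−β)/(1+β)).
With β = 0.679: factor = √(0.321/1.679) = 0.43725.
f_obs = 90.1 × 0.43725 = 39.4 Hz.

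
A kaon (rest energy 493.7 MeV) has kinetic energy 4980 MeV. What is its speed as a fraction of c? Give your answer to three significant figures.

γ = 1 + K/(mc²) = 1 + 4980/493.7 = 11.087.
β = √(1 − 1/γ²) = √(1 − 0.00813527) = √0.99186473 = 0.996.

0.996c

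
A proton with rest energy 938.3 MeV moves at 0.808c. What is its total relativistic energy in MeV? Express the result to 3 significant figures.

1590 MeV

Lorentz factor: γ = (1 − 0.652864)^(−1/2) = 1.6973.
Total energy: E = γmc² = 1.6973 × 938.3 MeV = 1590 MeV.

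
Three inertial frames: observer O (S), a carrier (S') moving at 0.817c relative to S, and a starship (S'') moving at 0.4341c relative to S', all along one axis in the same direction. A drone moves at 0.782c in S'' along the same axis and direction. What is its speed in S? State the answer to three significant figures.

Compose velocities in two stages. Stage 1 (into S'): u₁ = (0.782+0.4341)/(1+0.782×0.4341) = 0.9079.
Stage 2 (into S): u = (0.9079+0.817)/(1+0.9079×0.817) = 0.99032, so the speed is 0.990c.

0.990c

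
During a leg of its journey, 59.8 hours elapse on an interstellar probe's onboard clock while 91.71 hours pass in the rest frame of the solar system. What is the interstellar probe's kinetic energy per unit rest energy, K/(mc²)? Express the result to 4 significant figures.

0.5336

γ = Δt/Δτ = 91.71/59.8 = 1.53361.
K/(mc²) = γ − 1 = 1.53361 − 1 = 0.5336.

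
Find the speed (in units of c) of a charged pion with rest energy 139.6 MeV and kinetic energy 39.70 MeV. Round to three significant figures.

0.628c

K = (γ−1)mc², so γ = 1 + 39.70/139.6 = 1.2844.
Then v/c = √(1 − γ⁻²) = √(1 − 0.606177) = √0.393823 = 0.628.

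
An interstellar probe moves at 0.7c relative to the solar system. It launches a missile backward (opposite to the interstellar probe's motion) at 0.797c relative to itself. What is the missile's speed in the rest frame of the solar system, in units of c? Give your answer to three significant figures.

0.219c

In units of c, u = (u' + v)/(1 + u'v) with u' = −0.797 and v = 0.7.
Numerator: −0.797 + 0.7 = −0.097. Denominator: 1 + (−0.797)(0.7) = 0.4421.
u = −0.097/0.4421 = −0.21941, so the speed is 0.219c.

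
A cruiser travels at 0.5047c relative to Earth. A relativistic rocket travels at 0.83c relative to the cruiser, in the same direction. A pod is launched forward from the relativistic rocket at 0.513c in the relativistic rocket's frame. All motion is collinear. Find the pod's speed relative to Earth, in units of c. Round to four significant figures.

0.9805c

Apply u = (u'+v)/(1+u'v) twice. Pod in the cruiser frame: (0.513+0.83)/(1+0.513·0.83) = 1.343/1.42579 = 0.94193c.
That velocity, transformed to the rest frame of Earth: (0.94193+0.5047)/(1+0.94193·0.5047) = 1.44663/1.475392071 = 0.98051c.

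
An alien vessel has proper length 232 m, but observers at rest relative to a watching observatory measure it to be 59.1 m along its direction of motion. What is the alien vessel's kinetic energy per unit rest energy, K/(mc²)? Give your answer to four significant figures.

Length contraction gives γ = L₀/L = 232/59.1 = 3.92555.
Since K = (γ−1)mc², K/(mc²) = 3.92555 − 1 = 2.926.

2.926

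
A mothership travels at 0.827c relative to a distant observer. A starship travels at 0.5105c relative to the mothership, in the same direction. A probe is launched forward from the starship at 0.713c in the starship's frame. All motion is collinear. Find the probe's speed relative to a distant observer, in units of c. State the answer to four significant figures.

0.9898c

Compose velocities in two stages. Stage 1 (into S'): u₁ = (0.713+0.5105)/(1+0.713×0.5105) = 0.897.
Stage 2 (into S): u = (0.897+0.827)/(1+0.897×0.827) = 0.98977, so the speed is 0.9898c.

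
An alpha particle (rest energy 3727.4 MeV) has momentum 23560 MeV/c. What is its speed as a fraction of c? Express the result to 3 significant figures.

pc/(mc²) = 23560/3727.4 = 6.3208 = βγ = β/√(1−β²).
So β² = x²/(1 + x²) with x = 6.3208: x² = 39.9525, β² = 39.9525/40.9525 = 0.975581, β = 0.988.

0.988c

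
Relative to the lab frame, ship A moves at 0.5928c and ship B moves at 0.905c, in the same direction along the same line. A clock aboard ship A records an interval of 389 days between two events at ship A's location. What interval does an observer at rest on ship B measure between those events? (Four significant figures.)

526.3 days

The velocity of ship A relative to ship B is (0.5928 − 0.905)c / (1 − 0.5928×0.905) = −0.67355c; relative speed 0.67355c.
γ for this relative speed: γ = 1/√(1 − 0.45367) = 1.3529.
Ship A's interval is proper; time dilation gives Δt_B = γΔτ = 1.3529 × 389 days = 526.3 days.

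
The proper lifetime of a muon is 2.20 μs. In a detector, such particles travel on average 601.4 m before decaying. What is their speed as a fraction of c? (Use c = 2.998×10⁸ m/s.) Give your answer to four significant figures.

0.6738c

d = βγcτ ⇒ βγ = d/(cτ) = 601.4 m / (659.56 m) = 0.91182.
β = (βγ)/√(1+(βγ)²) = 0.91182/√1.831416 = 0.6738.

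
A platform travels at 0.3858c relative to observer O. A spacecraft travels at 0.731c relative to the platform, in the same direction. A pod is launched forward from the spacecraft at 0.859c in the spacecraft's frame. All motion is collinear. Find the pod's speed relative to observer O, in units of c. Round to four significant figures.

First combine the pod and spacecraft (S''→S'): u₁ = (0.859 + 0.731)/(1 + 0.859×0.731) = 1.59/1.627929 = 0.9767.
Then combine with the platform (S'→S): u = (0.9767 + 0.3858)/(1 + 0.9767×0.3858) = 1.3625/1.37681086 = 0.98961.

0.9896c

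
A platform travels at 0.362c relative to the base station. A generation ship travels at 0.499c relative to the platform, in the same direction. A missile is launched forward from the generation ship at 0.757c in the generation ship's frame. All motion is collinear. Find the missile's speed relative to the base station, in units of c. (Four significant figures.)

First combine the missile and generation ship (S''→S'): u₁ = (0.757 + 0.499)/(1 + 0.757×0.499) = 1.256/1.377743 = 0.91164.
Then combine with the platform (S'→S): u = (0.91164 + 0.362)/(1 + 0.91164×0.362) = 1.27364/1.33001368 = 0.95761.

0.9576c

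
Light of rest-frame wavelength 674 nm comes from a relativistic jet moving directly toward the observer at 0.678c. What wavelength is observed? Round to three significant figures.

295 nm

Relativistic Doppler for wavelength: λ_obs = λ_src · √((1−β)/(1+β)).
With β = 0.678: factor = √(0.322/1.678) = 0.43806.
λ_obs = 674 × 0.43806 = 295 nm.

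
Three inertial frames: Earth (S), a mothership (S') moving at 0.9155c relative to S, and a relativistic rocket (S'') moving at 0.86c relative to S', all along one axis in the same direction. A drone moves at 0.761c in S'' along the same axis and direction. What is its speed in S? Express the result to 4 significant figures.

0.9991c

Apply u = (u'+v)/(1+u'v) twice. Drone in the mothership frame: (0.761+0.86)/(1+0.761·0.86) = 1.621/1.65446 = 0.97978c.
That velocity, transformed to the rest frame of Earth: (0.97978+0.9155)/(1+0.97978·0.9155) = 1.89528/1.89698859 = 0.9991c.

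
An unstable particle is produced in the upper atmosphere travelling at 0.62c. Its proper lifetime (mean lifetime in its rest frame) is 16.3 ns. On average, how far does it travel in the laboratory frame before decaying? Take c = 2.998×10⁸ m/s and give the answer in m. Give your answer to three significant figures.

γ = 1/√(1 − β²) = 1/√(1 − 0.3844) = 1/√0.6156 = 1/0.784602 = 1.2745.
Lab-frame lifetime: Δt = γτ = 1.2745 × 16.3 ns = 20.774 ns.
Distance: d = vΔt = 0.62 × 2.998×10⁸ m/s × 2.0774×10^-8 s = 3.86 m.

3.86 m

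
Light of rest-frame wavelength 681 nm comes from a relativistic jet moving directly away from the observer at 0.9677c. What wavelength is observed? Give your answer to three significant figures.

Relativistic Doppler for wavelength: λ_obs = λ_src · √((1+β)/(1−β)).
With β = 0.9677: factor = √(1.9677/0.0323) = 7.8051.
λ_obs = 681 × 7.8051 = 5320 nm.

5320 nm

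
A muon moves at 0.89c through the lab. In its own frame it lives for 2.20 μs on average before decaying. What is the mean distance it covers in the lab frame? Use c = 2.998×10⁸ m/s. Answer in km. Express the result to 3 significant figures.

1.29 km

With β = 0.89, γ = 1/√(1 − 0.89²) = 1/√0.2079 = 2.1932.
Lab-frame lifetime: Δt = γτ = 2.1932 × 2.20 μs = 4.825 μs.
Distance: d = vΔt = 0.89 × 2.998×10⁸ m/s × 4.8250×10^-6 s = 1290 m = 1.29 km.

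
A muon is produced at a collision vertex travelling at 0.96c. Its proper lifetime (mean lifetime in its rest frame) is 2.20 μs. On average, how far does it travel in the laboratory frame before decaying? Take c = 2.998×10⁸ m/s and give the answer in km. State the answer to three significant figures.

2.26 km

With β = 0.96, γ = 1/√(1 − 0.96²) = 1/√0.0784 = 3.5714.
Lab-frame lifetime: Δt = γτ = 3.5714 × 2.20 μs = 7.8571 μs.
Distance: d = vΔt = 0.96 × 2.998×10⁸ m/s × 7.8571×10^-6 s = 2260 m = 2.26 km.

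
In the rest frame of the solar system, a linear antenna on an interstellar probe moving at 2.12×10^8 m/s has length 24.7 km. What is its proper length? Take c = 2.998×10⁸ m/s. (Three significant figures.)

34.9 km

β = v/c = (2.12×10^8 m/s)/(2.998×10⁸ m/s) = 0.707138.
With β = 0.707138, γ = 1/√(1 − 0.707138²) = 1/√0.4999558 = 1.4143.
Proper length: L₀ = γ·L = 1.4143 × 24.7 = 34.9 km.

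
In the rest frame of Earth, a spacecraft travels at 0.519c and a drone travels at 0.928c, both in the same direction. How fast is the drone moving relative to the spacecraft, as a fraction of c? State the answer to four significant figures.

0.7890c

Transform to the spacecraft's frame: u' = (u − v)/(1 − uv/c²).
u' = (0.928 − 0.519)/(1 − 0.928×0.519) = 0.409/0.518368 = 0.78901.
Speed in the spacecraft's frame: 0.7890c (in the same direction).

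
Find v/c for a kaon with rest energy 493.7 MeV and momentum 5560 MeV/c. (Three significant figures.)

0.996

βγ = pc/(mc²) = 5560/493.7 = 11.262.
Since γ² = 1 + (βγ)² = 127.833, γ = √127.833 = 11.3063, and β = (βγ)/γ = 11.262/11.3063 = 0.996.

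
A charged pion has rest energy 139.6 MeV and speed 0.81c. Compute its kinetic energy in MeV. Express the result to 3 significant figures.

γ = 1/√(1 − β²) = 1/√(1 − 0.6561) = 1/√0.3439 = 1/0.58643 = 1.70523.
Kinetic energy: K = (γ − 1)mc² = (1.70523 − 1) × 139.6 MeV = 0.70523 × 139.6 = 98.5 MeV.

98.5 MeV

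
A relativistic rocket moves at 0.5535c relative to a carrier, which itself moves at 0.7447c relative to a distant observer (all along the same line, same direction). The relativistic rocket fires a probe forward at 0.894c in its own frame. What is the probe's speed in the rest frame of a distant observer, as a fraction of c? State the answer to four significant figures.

0.9953c

Apply u = (u'+v)/(1+u'v) twice. Probe in the carrier frame: (0.894+0.5535)/(1+0.894·0.5535) = 1.4475/1.494829 = 0.96834c.
That velocity, transformed to the rest frame of a distant observer: (0.96834+0.7447)/(1+0.96834·0.7447) = 1.71304/1.721122798 = 0.9953c.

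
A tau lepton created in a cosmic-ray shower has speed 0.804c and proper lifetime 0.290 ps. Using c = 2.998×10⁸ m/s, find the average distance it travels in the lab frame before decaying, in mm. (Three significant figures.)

0.118 mm

γ = 1/√(1 − β²) = 1/√(1 − 0.646416) = 1/√0.353584 = 1/0.594629 = 1.6817.
Lab-frame lifetime: Δt = γτ = 1.6817 × 0.290 ps = 0.48769 ps.
Distance: d = vΔt = 0.804 × 2.998×10⁸ m/s × 4.8769×10^-13 s = 1.18×10^-4 m = 0.118 mm.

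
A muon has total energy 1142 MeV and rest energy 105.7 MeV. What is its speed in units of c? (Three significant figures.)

0.996c

γ = E/(mc²) = 1142/105.7 = 10.804.
β = √(1 − 1/γ²) = √(1 − 0.00856704) = √0.99143296 = 0.996.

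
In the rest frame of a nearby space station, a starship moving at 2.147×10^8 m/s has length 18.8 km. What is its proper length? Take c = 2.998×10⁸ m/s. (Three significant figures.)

β = v/c = (2.147×10^8 m/s)/(2.998×10⁸ m/s) = 0.716144.
γ = 1/√(1 − β²) = 1/√(1 − 0.5128622) = 1/√0.4871378 = 1/0.697953 = 1.4328.
Proper length: L₀ = γ·L = 1.4328 × 18.8 = 26.9 km.

26.9 km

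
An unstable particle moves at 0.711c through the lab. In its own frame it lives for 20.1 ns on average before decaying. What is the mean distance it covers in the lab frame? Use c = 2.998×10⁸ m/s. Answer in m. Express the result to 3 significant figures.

γ = 1/√(1 − β²) = 1/√(1 − 0.505521) = 1/√0.494479 = 1/0.703192 = 1.4221.
Lab-frame lifetime: Δt = γτ = 1.4221 × 20.1 ns = 28.584 ns.
Distance: d = vΔt = 0.711 × 2.998×10⁸ m/s × 2.8584×10^-8 s = 6.09 m.

6.09 m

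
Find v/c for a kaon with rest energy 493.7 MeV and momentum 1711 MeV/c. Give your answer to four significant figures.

βγ = pc/(mc²) = 1711/493.7 = 3.4657.
Since γ² = 1 + (βγ)² = 13.0111, γ = √13.0111 = 3.60709, and β = (βγ)/γ = 3.4657/3.60709 = 0.9608.

0.9608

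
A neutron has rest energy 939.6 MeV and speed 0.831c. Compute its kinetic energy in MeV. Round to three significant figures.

750 MeV

γ = 1/√(1 − β²) = 1/√(1 − 0.690561) = 1/√0.309439 = 1/0.556272 = 1.79768.
Kinetic energy: K = (γ − 1)mc² = (1.79768 − 1) × 939.6 MeV = 0.79768 × 939.6 = 750 MeV.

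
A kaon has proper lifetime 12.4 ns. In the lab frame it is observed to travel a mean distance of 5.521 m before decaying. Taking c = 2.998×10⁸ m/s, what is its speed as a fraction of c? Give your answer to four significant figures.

Let x = d/(cτ) = 5.521 m / (2.998×10⁸ m/s × 1.240×10^-8 s) = 1.4851. Since d = βγcτ, x = βγ = β/√(1−β²).
Solving: β² = x²/(1+x²) = 2.20552/3.20552 = 0.688038, so β = 0.8295.

0.8295c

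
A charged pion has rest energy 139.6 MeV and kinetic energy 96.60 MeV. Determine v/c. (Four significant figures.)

K = (γ−1)mc², so γ = 1 + 96.60/139.6 = 1.692.
Then v/c = √(1 − γ⁻²) = √(1 − 0.349301) = √0.650699 = 0.8067.

0.8067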